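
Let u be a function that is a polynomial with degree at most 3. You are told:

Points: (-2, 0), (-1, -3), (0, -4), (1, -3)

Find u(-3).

First differences: -3, -1, 1. Second differences: 2, 2.
Level-2 differences are constant, so u has degree 2.
Fitting a degree-2 polynomial gives u(m) = m² - 4.
Then u(-3) = 5.

5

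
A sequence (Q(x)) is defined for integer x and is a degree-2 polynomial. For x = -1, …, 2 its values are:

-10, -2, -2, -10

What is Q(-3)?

Write Q(x) = ax² + bx + c; the 4 given values yield a linear system in the 3 coefficients.
Solving, Q(x) = -4x² + 4x - 2.
Then Q(-3) = -50.

-50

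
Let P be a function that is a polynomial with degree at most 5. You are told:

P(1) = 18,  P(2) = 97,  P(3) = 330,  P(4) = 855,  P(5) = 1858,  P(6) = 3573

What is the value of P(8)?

10315

Write P(n) = an^5 + bn^4 + cn³ + dn² + en + p; the 6 given values yield a linear system in the 6 coefficients.
Solving, the leading coefficient vanishes, and P(n) = 2n^4 + 3n³ + 9n² + n + 3.
Then P(8) = 10315.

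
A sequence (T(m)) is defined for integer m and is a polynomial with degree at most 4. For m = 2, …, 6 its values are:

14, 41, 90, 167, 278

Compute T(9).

Write T(m) = am^4 + bm³ + cm² + dm + e; the 5 given values yield a linear system in the 5 coefficients.
Solving, the leading coefficient vanishes, and T(m) = m³ + 2m² - 2m + 2.
Then T(9) = 875.

875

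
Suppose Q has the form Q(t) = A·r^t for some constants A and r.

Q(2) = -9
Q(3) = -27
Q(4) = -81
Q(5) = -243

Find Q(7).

-2187

Consecutive ratio: -27/(-9) = 3, and -81/(-27) = 3, so r = 3.
Then A·3^2 = -9 gives A = -1, and Q(t) = -1·3^t.
Q(7) = -1·3^7 = -2187.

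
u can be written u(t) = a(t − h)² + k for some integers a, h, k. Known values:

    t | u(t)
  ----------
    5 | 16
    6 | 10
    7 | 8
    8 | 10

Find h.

First differences -6, -2, 2; second difference 4 = 2a, so a = 2.
Expanding, the t-coefficient is −2ah = -4h; matching it to the data gives h = 7, and then k = 8.
So u(t) = 2(t − 7)² + 8.
Hence h = 7.

7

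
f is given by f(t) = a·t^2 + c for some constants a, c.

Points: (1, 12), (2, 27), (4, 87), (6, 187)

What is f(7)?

252

From f(1) = 12 and f(2) = 27: 1a + c = 12 and 4a + c = 27.
Subtracting: 3a = 15, so a = 5; then c = 12 − 5·1 = 7.
So f(t) = 5t² + 7, and f(7) = 252.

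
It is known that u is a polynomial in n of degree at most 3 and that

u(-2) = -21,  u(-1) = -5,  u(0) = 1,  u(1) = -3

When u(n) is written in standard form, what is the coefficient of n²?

First differences: 16, 6, -4. Second differences: -10, -10.
Level-2 differences are constant, so u has degree 2.
Fitting a degree-2 polynomial gives u(n) = -5n² + n + 1.
The coefficient of n² is -5.

-5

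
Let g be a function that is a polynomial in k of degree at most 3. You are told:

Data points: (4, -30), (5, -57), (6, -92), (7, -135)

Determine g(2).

Write g(k) = ak³ + bk² + ck + d; the 4 given values yield a linear system in the 4 coefficients.
Solving, the leading coefficient vanishes, and g(k) = -4k² + 9k - 2.
Then g(2) = 0.

0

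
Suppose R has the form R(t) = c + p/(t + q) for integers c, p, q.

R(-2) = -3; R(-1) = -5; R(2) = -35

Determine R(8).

(R(t) − c)(t + q) = p for each data point; the three points give a linear system in c and q, then p follows.
Solving: c = 5, q = -3, p = 40, so R(t) = 5 + 40/(t − 3).
Then R(8) = 5 + 40/5 = 13.

13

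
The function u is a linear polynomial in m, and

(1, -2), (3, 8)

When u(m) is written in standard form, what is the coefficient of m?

Write u(m) = am + b; the 2 given values yield a linear system in the 2 coefficients.
Solving, u(m) = 5m - 7.
The coefficient of m is 5.

5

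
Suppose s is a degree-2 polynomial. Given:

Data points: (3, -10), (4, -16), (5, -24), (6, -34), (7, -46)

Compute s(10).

First differences: -6, -8, -10, -12. Second differences: -2, -2, -2.
Level-2 differences are constant, so s has degree 2.
Fitting a degree-2 polynomial gives s(k) = -k² + k - 4.
Then s(10) = -94.

-94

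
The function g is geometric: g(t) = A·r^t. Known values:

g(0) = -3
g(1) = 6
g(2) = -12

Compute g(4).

-48

Consecutive ratio: 6/(-3) = -2, and -12/6 = -2, so r = -2.
Then A·(-2)^0 = -3 gives A = -3, and g(t) = -3·(-2)^t.
g(4) = -3·(-2)^4 = -48.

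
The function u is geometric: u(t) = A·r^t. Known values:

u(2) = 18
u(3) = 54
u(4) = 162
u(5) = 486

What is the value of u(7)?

Consecutive ratio: 54/18 = 3, and 162/54 = 3, so r = 3.
Then A·3^2 = 18 gives A = 2, and u(t) = 2·3^t.
u(7) = 2·3^7 = 4374.

4374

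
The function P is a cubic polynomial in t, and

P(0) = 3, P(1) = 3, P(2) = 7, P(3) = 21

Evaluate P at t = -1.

Write P(t) = at³ + bt² + ct + d; the 4 given values yield a linear system in the 4 coefficients.
Solving, P(t) = t³ - t² + 3.
Then P(-1) = 1.

1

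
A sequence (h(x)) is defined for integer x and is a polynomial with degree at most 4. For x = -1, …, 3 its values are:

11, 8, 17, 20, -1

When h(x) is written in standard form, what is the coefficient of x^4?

0

First differences: -3, 9, 3, -21. Second differences: 12, -6, -24. Third differences: -18, -18.
Level-3 differences are constant, so h has degree 3.
Fitting a degree-3 polynomial gives h(x) = -3x³ + 6x² + 6x + 8.
The coefficient of x^4 is 0.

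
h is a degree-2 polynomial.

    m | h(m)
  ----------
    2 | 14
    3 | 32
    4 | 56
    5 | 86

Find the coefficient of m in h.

3

First differences: 18, 24, 30. Second differences: 6, 6.
Level-2 differences are constant, so h has degree 2.
Fitting a degree-2 polynomial gives h(m) = 3m² + 3m - 4.
The coefficient of m is 3.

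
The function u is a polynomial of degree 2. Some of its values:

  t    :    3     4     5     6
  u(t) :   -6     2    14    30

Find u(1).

-10

Write u(t) = at² + bt + c; the 4 given values yield a linear system in the 3 coefficients.
Solving, u(t) = 2t² - 6t - 6.
Then u(1) = -10.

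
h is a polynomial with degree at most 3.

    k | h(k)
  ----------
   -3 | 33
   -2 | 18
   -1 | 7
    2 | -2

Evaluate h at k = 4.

Write h(k) = ak³ + bk² + ck + d; the 4 given values yield a linear system in the 4 coefficients.
Solving, the leading coefficient vanishes, and h(k) = 2k² - 5k.
Then h(4) = 12.

12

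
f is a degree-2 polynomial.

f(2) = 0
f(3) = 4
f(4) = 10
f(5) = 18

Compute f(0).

First differences: 4, 6, 8. Second differences: 2, 2.
Level-2 differences are constant, so f has degree 2.
Fitting a degree-2 polynomial gives f(m) = m² - m - 2.
Then f(0) = -2.

-2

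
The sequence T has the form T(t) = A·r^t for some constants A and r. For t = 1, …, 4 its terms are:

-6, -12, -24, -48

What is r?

2

Consecutive ratio: -12/(-6) = 2, and -24/(-12) = 2, so r = 2.
Then A·2^1 = -6 gives A = -3, and T(t) = -3·2^t.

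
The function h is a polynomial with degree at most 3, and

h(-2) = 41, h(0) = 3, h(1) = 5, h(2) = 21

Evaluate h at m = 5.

153

Write h(m) = am³ + bm² + cm + d; the 4 given values yield a linear system in the 4 coefficients.
Solving, the leading coefficient vanishes, and h(m) = 7m² - 5m + 3.
Then h(5) = 153.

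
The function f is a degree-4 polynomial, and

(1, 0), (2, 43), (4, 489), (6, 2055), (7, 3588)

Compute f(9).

Write f(n) = an^4 + bn³ + cn² + dn + e; the 5 given values yield a linear system in the 5 coefficients.
Solving, f(n) = n^4 + 3n³ + 4n² - 5n - 3.
Then f(9) = 9024.

9024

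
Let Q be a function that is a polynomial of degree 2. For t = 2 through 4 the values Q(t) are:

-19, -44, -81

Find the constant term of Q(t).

-5

Write Q(t) = at² + bt + c; the 3 given values yield a linear system in the 3 coefficients.
Solving, Q(t) = -6t² + 5t - 5.
The constant term is Q(0) = -5.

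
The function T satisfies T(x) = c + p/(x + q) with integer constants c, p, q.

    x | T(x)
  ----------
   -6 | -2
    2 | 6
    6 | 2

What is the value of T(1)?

(T(x) − c)(x + q) = p for each data point; the three points give a linear system in c and q, then p follows.
Solving: c = 0, q = 0, p = 12, so T(x) = 12/(x + 0).
Then T(1) = 0 + 12/1 = 12.

12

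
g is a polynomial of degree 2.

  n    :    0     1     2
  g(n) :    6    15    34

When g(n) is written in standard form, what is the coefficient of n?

Write g(n) = an² + bn + c; the 3 given values yield a linear system in the 3 coefficients.
Solving, g(n) = 5n² + 4n + 6.
The coefficient of n is 4.

4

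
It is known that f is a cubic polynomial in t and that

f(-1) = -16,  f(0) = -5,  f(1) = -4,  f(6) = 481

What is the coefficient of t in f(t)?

Write f(t) = at³ + bt² + ct + d; the 4 given values yield a linear system in the 4 coefficients.
Solving, f(t) = 3t³ - 5t² + 3t - 5.
The coefficient of t is 3.

3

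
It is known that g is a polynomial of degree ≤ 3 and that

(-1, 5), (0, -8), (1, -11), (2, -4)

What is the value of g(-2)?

First differences: -13, -3, 7. Second differences: 10, 10.
Level-2 differences are constant, so g has degree 2.
Fitting a degree-2 polynomial gives g(t) = 5t² - 8t - 8.
Then g(-2) = 28.

28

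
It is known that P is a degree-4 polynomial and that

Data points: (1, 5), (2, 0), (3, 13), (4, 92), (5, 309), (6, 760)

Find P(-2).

8

First differences: -5, 13, 79, 217, 451. Second differences: 18, 66, 138, 234. Third differences: 48, 72, 96. Fourth differences: 24, 24.
Level-4 differences are constant, so P has degree 4.
Fitting a degree-4 polynomial gives P(m) = m^4 - 2m³ - 4m² + 6m + 4.
Then P(-2) = 8.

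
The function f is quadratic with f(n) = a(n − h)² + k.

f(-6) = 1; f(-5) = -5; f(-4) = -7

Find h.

-4

First differences -6, -2; second difference 4 = 2a, so a = 2.
Expanding, the n-coefficient is −2ah = -4h; matching it to the data gives h = -4, and then k = -7.
So f(n) = 2(n + 4)² − 7.
Hence h = -4.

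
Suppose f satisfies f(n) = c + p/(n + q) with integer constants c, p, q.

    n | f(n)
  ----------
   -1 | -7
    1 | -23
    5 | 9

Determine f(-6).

-2

(f(n) − c)(n + q) = p for each data point; the three points give a linear system in c and q, then p follows.
Solving: c = 1, q = -2, p = 24, so f(n) = 1 + 24/(n − 2).
Then f(-6) = 1 + 24/(-8) = -2.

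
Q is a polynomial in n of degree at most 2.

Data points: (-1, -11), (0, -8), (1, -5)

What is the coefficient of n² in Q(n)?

Write Q(n) = an² + bn + c; the 3 given values yield a linear system in the 3 coefficients.
Solving, the leading coefficient vanishes, and Q(n) = 3n - 8.
The coefficient of n² is 0.

0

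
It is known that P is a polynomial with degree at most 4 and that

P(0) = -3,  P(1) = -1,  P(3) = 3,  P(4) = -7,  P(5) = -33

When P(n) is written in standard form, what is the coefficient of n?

Write P(n) = an^4 + bn³ + cn² + dn + e; the 5 given values yield a linear system in the 5 coefficients.
Solving, the leading coefficient vanishes, and P(n) = -n³ + 4n² - n - 3.
The coefficient of n is -1.

-1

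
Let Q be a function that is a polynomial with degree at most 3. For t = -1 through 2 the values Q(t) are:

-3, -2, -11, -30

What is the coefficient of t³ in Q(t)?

First differences: 1, -9, -19. Second differences: -10, -10.
Level-2 differences are constant, so Q has degree 2.
Fitting a degree-2 polynomial gives Q(t) = -5t² - 4t - 2.
The coefficient of t³ is 0.

0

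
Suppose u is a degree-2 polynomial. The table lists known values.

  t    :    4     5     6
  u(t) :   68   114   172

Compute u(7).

Write u(t) = at² + bt + c; the 3 given values yield a linear system in the 3 coefficients.
Solving, u(t) = 6t² - 8t + 4.
Then u(7) = 242.

242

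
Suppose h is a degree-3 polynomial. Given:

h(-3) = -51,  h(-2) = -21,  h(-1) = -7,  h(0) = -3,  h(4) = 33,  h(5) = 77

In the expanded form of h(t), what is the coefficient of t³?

Write h(t) = at³ + bt² + ct + d; the 6 given values yield a linear system in the 4 coefficients.
Solving, h(t) = t³ - 2t² + t - 3.
The coefficient of t³ is 1.

1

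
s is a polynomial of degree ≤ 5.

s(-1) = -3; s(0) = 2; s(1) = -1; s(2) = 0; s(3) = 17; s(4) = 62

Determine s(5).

First differences: 5, -3, 1, 17, 45. Second differences: -8, 4, 16, 28. Third differences: 12, 12, 12.
Level-3 differences are constant, so s has degree 3.
Fitting a degree-3 polynomial gives s(t) = 2t³ - 4t² - t + 2.
Then s(5) = 147.

147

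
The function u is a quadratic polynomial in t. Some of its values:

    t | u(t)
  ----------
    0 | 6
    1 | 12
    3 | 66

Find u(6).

252

Write u(t) = at² + bt + c; the 3 given values yield a linear system in the 3 coefficients.
Solving, u(t) = 7t² - t + 6.
Then u(6) = 252.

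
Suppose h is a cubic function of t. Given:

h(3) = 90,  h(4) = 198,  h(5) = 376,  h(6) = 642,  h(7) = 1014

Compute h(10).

First differences: 108, 178, 266, 372. Second differences: 70, 88, 106. Third differences: 18, 18.
Level-3 differences are constant, so h has degree 3.
Fitting a degree-3 polynomial gives h(t) = 3t³ - t² + 4t + 6.
Then h(10) = 2946.

2946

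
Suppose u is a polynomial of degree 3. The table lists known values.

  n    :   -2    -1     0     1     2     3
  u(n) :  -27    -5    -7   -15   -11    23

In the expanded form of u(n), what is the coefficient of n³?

First differences: 22, -2, -8, 4, 34. Second differences: -24, -6, 12, 30. Third differences: 18, 18, 18.
Level-3 differences are constant, so u has degree 3.
Fitting a degree-3 polynomial gives u(n) = 3n³ - 3n² - 8n - 7.
The coefficient of n³ is 3.

3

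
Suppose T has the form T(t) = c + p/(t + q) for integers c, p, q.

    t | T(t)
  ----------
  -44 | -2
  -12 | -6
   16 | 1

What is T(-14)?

(T(t) − c)(t + q) = p for each data point; the three points give a linear system in c and q, then p follows.
Solving: c = -1, q = 4, p = 40, so T(t) = -1 + 40/(t + 4).
Then T(-14) = -1 + 40/(-10) = -5.

-5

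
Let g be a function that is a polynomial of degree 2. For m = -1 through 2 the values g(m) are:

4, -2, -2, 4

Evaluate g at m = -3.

First differences: -6, 0, 6. Second differences: 6, 6.
Level-2 differences are constant, so g has degree 2.
Fitting a degree-2 polynomial gives g(m) = 3m² - 3m - 2.
Then g(-3) = 34.

34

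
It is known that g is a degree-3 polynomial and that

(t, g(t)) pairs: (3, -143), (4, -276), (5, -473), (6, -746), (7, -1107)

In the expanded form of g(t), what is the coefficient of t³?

-2

Write g(t) = at³ + bt² + ct + d; the 5 given values yield a linear system in the 4 coefficients.
Solving, g(t) = -2t³ - 8t² - 3t - 8.
The coefficient of t³ is -2.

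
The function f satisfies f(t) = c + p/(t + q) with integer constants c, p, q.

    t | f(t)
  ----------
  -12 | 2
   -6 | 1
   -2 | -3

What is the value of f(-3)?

(f(t) − c)(t + q) = p for each data point; the three points give a linear system in c and q, then p follows.
Solving: c = 3, q = 0, p = 12, so f(t) = 3 + 12/(t + 0).
Then f(-3) = 3 + 12/(-3) = -1.

-1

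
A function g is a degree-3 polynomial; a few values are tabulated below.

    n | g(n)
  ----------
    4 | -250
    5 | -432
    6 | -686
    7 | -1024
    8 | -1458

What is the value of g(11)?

-3456

First differences: -182, -254, -338, -434. Second differences: -72, -84, -96. Third differences: -12, -12.
Level-3 differences are constant, so g has degree 3.
Fitting a degree-3 polynomial gives g(n) = -2n³ - 6n² - 6n - 2.
Then g(11) = -3456.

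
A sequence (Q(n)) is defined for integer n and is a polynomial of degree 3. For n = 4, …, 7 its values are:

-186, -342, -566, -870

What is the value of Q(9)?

Write Q(n) = an³ + bn² + cn + d; the 4 given values yield a linear system in the 4 coefficients.
Solving, Q(n) = -2n³ - 4n² + 2n - 2.
Then Q(9) = -1766.

-1766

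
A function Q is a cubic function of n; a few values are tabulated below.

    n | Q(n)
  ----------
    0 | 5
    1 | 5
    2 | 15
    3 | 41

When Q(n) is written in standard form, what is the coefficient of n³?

Write Q(n) = an³ + bn² + cn + d; the 4 given values yield a linear system in the 4 coefficients.
Solving, Q(n) = n³ + 2n² - 3n + 5.
The coefficient of n³ is 1.

1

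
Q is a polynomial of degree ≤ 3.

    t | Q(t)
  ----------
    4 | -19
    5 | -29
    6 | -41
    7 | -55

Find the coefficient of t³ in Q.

0

First differences: -10, -12, -14. Second differences: -2, -2.
Level-2 differences are constant, so Q has degree 2.
Fitting a degree-2 polynomial gives Q(t) = -t² - t + 1.
The coefficient of t³ is 0.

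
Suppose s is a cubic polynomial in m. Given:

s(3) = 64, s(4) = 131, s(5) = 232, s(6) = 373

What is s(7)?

Write s(m) = am³ + bm² + cm + d; the 4 given values yield a linear system in the 4 coefficients.
Solving, s(m) = m³ + 5m² - 5m + 7.
Then s(7) = 560.

560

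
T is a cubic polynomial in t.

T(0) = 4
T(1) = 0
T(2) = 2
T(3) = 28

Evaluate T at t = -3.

-128

Write T(t) = at³ + bt² + ct + d; the 4 given values yield a linear system in the 4 coefficients.
Solving, T(t) = 3t³ - 6t² - t + 4.
Then T(-3) = -128.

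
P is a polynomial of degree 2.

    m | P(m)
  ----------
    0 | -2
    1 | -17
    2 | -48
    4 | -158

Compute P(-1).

Write P(m) = am² + bm + c; the 4 given values yield a linear system in the 3 coefficients.
Solving, P(m) = -8m² - 7m - 2.
Then P(-1) = -3.

-3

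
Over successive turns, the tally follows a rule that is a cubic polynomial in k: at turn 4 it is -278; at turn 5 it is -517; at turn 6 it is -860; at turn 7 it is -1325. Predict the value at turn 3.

-125

Write the value at k as f(k).
Write f(k) = ak³ + bk² + ck + d; the 4 given values yield a linear system in the 4 coefficients.
Solving, f(k) = -3k³ - 7k² + 7k - 2.
Then f(3) = -125.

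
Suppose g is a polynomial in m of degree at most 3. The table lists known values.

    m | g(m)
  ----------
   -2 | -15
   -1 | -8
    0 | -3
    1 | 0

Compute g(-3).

-24

First differences: 7, 5, 3. Second differences: -2, -2.
Level-2 differences are constant, so g has degree 2.
Fitting a degree-2 polynomial gives g(m) = -m² + 4m - 3.
Then g(-3) = -24.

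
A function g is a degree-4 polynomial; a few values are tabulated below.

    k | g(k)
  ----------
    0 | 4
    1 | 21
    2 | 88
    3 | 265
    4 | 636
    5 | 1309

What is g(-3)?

Write g(k) = ak^4 + bk³ + ck² + dk + e; the 6 given values yield a linear system in the 5 coefficients.
Solving, g(k) = k^4 + 4k³ + 6k² + 6k + 4.
Then g(-3) = 13.

13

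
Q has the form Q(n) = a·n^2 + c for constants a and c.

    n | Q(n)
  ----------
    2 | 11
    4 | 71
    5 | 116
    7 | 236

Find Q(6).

171

From Q(2) = 11 and Q(4) = 71: 4a + c = 11 and 16a + c = 71.
Subtracting: 12a = 60, so a = 5; then c = 11 − 5·4 = -9.
So Q(n) = 5n² − 9, and Q(6) = 171.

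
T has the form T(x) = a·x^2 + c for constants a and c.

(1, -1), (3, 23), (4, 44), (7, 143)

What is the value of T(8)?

188

From T(1) = -1 and T(3) = 23: 1a + c = -1 and 9a + c = 23.
Subtracting: 8a = 24, so a = 3; then c = -1 − 3·1 = -4.
So T(x) = 3x² − 4, and T(8) = 188.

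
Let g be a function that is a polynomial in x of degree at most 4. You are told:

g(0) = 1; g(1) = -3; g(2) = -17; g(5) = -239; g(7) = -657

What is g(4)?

-123

Write g(x) = ax^4 + bx³ + cx² + dx + e; the 5 given values yield a linear system in the 5 coefficients.
Solving, the leading coefficient vanishes, and g(x) = -2x³ + x² - 3x + 1.
Then g(4) = -123.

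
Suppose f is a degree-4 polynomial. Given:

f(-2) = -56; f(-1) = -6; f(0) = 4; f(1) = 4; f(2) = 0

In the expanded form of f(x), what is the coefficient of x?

Write f(x) = ax^4 + bx³ + cx² + dx + e; the 5 given values yield a linear system in the 5 coefficients.
Solving, f(x) = -x^4 + 3x³ - 4x² + 2x + 4.
The coefficient of x is 2.

2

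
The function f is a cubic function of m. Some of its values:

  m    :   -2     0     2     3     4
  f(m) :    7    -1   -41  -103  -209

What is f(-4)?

79

Write f(m) = am³ + bm² + cm + d; the 5 given values yield a linear system in the 4 coefficients.
Solving, f(m) = -2m³ - 4m² - 4m - 1.
Then f(-4) = 79.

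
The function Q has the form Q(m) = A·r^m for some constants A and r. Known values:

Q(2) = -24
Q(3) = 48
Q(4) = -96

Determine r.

-2

Consecutive ratio: 48/(-24) = -2, and -96/48 = -2, so r = -2.
Then A·(-2)^2 = -24 gives A = -6, and Q(m) = -6·(-2)^m.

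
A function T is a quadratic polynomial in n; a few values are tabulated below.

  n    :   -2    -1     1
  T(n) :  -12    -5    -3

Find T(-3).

Write T(n) = an² + bn + c; the 3 given values yield a linear system in the 3 coefficients.
Solving, T(n) = -2n² + n - 2.
Then T(-3) = -23.

-23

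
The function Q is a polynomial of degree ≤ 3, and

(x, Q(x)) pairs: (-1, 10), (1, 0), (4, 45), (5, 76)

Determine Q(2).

7

Write Q(x) = ax³ + bx² + cx + d; the 4 given values yield a linear system in the 4 coefficients.
Solving, the leading coefficient vanishes, and Q(x) = 4x² - 5x + 1.
Then Q(2) = 7.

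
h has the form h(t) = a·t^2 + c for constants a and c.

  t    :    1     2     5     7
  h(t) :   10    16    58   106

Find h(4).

From h(1) = 10 and h(2) = 16: 1a + c = 10 and 4a + c = 16.
Subtracting: 3a = 6, so a = 2; then c = 10 − 2·1 = 8.
So h(t) = 2t² + 8, and h(4) = 40.

40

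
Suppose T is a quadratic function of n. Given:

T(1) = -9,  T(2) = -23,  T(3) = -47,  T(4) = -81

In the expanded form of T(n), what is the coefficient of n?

Write T(n) = an² + bn + c; the 4 given values yield a linear system in the 3 coefficients.
Solving, T(n) = -5n² + n - 5.
The coefficient of n is 1.

1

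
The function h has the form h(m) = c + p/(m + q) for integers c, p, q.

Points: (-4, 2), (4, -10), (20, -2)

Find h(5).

(h(m) − c)(m + q) = p for each data point; the three points give a linear system in c and q, then p follows.
Solving: c = -1, q = -2, p = -18, so h(m) = -1 − 18/(m − 2).
Then h(5) = -1 − 18/3 = -7.

-7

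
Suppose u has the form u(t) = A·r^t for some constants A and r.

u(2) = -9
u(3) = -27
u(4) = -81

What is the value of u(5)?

Consecutive ratio: -27/(-9) = 3, and -81/(-27) = 3, so r = 3.
Then A·3^2 = -9 gives A = -1, and u(t) = -1·3^t.
u(5) = -1·3^5 = -243.

-243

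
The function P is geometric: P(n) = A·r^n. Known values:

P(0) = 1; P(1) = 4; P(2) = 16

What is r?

Consecutive ratio: 4/1 = 4, and 16/4 = 4, so r = 4.
Then A·4^0 = 1 gives A = 1, and P(n) = 1·4^n.

4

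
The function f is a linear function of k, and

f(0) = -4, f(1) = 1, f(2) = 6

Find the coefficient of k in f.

Write f(k) = ak + b; the 3 given values yield a linear system in the 2 coefficients.
Solving, f(k) = 5k - 4.
The coefficient of k is 5.

5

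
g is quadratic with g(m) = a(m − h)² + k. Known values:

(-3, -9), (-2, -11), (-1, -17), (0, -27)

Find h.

First differences -2, -6, -10; second difference -4 = 2a, so a = -2.
Expanding, the m-coefficient is −2ah = 4h; matching it to the data gives h = -3, and then k = -9.
So g(m) = -2(m + 3)² − 9.
Hence h = -3.

-3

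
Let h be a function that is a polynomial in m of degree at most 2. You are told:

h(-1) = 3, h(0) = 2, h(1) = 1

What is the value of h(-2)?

First differences: -1, -1.
Level-1 differences are constant, so h has degree 1.
Fitting a degree-1 polynomial gives h(m) = -m + 2.
Then h(-2) = 4.

4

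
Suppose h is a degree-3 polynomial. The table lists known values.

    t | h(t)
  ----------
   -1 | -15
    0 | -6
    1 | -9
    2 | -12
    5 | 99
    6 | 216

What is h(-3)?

-117

Write h(t) = at³ + bt² + ct + d; the 6 given values yield a linear system in the 4 coefficients.
Solving, h(t) = 2t³ - 6t² + t - 6.
Then h(-3) = -117.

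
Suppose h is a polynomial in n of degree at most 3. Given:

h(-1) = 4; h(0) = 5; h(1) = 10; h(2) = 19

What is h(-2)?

First differences: 1, 5, 9. Second differences: 4, 4.
Level-2 differences are constant, so h has degree 2.
Fitting a degree-2 polynomial gives h(n) = 2n² + 3n + 5.
Then h(-2) = 7.

7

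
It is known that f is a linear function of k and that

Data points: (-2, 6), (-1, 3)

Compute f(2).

-6

Write f(k) = ak + b; the 2 given values yield a linear system in the 2 coefficients.
Solving, f(k) = -3k.
Then f(2) = -6.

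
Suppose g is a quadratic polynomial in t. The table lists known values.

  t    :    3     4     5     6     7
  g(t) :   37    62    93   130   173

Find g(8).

222

First differences: 25, 31, 37, 43. Second differences: 6, 6, 6.
Level-2 differences are constant, so g has degree 2.
Fitting a degree-2 polynomial gives g(t) = 3t² + 4t - 2.
Then g(8) = 222.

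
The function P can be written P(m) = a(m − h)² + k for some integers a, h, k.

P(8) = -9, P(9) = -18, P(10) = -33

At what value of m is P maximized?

7

First differences -9, -15; second difference -6 = 2a, so a = -3.
Expanding, the m-coefficient is −2ah = 6h; matching it to the data gives h = 7, and then k = -6.
So P(m) = -3(m − 7)² − 6.
Hence h = 7.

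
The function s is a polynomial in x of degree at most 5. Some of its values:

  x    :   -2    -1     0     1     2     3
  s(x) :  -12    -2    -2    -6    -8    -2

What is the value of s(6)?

First differences: 10, 0, -4, -2, 6. Second differences: -10, -4, 2, 8. Third differences: 6, 6, 6.
Level-3 differences are constant, so s has degree 3.
Fitting a degree-3 polynomial gives s(x) = x³ - 2x² - 3x - 2.
Then s(6) = 124.

124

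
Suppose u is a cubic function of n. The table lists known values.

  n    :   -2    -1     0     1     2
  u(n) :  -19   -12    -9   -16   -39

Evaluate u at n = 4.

-157

First differences: 7, 3, -7, -23. Second differences: -4, -10, -16. Third differences: -6, -6.
Level-3 differences are constant, so u has degree 3.
Fitting a degree-3 polynomial gives u(n) = -n³ - 5n² - n - 9.
Then u(4) = -157.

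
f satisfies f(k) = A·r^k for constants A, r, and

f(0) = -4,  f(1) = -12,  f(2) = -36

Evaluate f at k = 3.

-108

Consecutive ratio: -12/(-4) = 3, and -36/(-12) = 3, so r = 3.
Then A·3^0 = -4 gives A = -4, and f(k) = -4·3^k.
f(3) = -4·3^3 = -108.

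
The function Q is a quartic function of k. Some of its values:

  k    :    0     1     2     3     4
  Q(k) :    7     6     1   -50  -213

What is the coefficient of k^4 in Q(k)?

-1

Write Q(k) = ak^4 + bk³ + ck² + dk + e; the 5 given values yield a linear system in the 5 coefficients.
Solving, Q(k) = -k^4 - k³ + 8k² - 7k + 7.
The coefficient of k^4 is -1.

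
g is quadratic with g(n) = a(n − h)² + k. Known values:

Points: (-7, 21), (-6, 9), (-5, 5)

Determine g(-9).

First differences -12, -4; second difference 8 = 2a, so a = 4.
Expanding, the n-coefficient is −2ah = -8h; matching it to the data gives h = -5, and then k = 5.
So g(n) = 4(n + 5)² + 5.
g(-9) = 4·(-4)² + 5 = 69.

69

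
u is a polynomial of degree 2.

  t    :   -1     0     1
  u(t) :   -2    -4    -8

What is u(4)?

Write u(t) = at² + bt + c; the 3 given values yield a linear system in the 3 coefficients.
Solving, u(t) = -t² - 3t - 4.
Then u(4) = -32.

-32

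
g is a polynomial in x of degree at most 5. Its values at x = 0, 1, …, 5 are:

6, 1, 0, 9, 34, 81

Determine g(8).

414

Write g(x) = ax^5 + bx^4 + cx³ + dx² + ex + p; the 6 given values yield a linear system in the 6 coefficients.
Solving, the top 2 coefficients vanish, and g(x) = x³ - x² - 5x + 6.
Then g(8) = 414.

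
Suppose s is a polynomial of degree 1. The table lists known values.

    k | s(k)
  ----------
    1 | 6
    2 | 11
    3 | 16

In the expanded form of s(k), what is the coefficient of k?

Write s(k) = ak + b; the 3 given values yield a linear system in the 2 coefficients.
Solving, s(k) = 5k + 1.
The coefficient of k is 5.

5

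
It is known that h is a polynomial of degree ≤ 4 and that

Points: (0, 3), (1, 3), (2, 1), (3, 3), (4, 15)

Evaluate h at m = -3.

First differences: 0, -2, 2, 12. Second differences: -2, 4, 10. Third differences: 6, 6.
Level-3 differences are constant, so h has degree 3.
Fitting a degree-3 polynomial gives h(m) = m³ - 4m² + 3m + 3.
Then h(-3) = -69.

-69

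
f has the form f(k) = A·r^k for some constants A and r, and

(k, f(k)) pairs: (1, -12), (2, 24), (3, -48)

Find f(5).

-192

Consecutive ratio: 24/(-12) = -2, and -48/24 = -2, so r = -2.
Then A·(-2)^1 = -12 gives A = 6, and f(k) = 6·(-2)^k.
f(5) = 6·(-2)^5 = -192.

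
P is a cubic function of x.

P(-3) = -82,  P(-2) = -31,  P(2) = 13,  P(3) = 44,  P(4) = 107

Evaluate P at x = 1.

2

Write P(x) = ax³ + bx² + cx + d; the 5 given values yield a linear system in the 4 coefficients.
Solving, P(x) = 2x³ - 2x² + 3x - 1.
Then P(1) = 2.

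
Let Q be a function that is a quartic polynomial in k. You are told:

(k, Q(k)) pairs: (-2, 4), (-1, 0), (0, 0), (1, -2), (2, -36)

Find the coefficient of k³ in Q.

-3

Write Q(k) = ak^4 + bk³ + ck² + dk + e; the 5 given values yield a linear system in the 5 coefficients.
Solving, Q(k) = -k^4 - 3k³ + 2k.
The coefficient of k³ is -3.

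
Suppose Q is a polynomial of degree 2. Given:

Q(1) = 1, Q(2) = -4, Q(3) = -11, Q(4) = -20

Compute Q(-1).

5

Write Q(k) = ak² + bk + c; the 4 given values yield a linear system in the 3 coefficients.
Solving, Q(k) = -k² - 2k + 4.
Then Q(-1) = 5.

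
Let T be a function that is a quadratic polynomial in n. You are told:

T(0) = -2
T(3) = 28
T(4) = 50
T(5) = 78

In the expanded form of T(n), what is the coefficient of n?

Write T(n) = an² + bn + c; the 4 given values yield a linear system in the 3 coefficients.
Solving, T(n) = 3n² + n - 2.
The coefficient of n is 1.

1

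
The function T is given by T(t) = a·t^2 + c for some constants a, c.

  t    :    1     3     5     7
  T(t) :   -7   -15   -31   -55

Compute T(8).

From T(1) = -7 and T(3) = -15: 1a + c = -7 and 9a + c = -15.
Subtracting: 8a = -8, so a = -1; then c = -7 − (-1)·1 = -6.
So T(t) = -1t² − 6, and T(8) = -70.

-70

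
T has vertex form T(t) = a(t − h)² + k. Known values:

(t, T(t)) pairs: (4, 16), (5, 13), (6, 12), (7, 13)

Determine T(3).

First differences -3, -1, 1; second difference 2 = 2a, so a = 1.
Expanding, the t-coefficient is −2ah = -2h; matching it to the data gives h = 6, and then k = 12.
So T(t) = 1(t − 6)² + 12.
T(3) = 1·(-3)² + 12 = 21.

21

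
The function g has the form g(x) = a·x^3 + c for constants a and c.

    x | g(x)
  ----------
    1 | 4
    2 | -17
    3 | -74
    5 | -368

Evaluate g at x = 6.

From g(1) = 4 and g(2) = -17: 1a + c = 4 and 8a + c = -17.
Subtracting: 7a = -21, so a = -3; then c = 4 − (-3)·1 = 7.
So g(x) = -3x³ + 7, and g(6) = -641.

-641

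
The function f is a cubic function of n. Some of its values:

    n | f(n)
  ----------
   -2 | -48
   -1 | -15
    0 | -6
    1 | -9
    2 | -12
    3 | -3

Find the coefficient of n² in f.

First differences: 33, 9, -3, -3, 9. Second differences: -24, -12, 0, 12. Third differences: 12, 12, 12.
Level-3 differences are constant, so f has degree 3.
Fitting a degree-3 polynomial gives f(n) = 2n³ - 6n² + n - 6.
The coefficient of n² is -6.

-6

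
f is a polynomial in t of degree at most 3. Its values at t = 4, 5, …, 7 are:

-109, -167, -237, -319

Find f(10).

-637

First differences: -58, -70, -82. Second differences: -12, -12.
Level-2 differences are constant, so f has degree 2.
Fitting a degree-2 polynomial gives f(t) = -6t² - 4t + 3.
Then f(10) = -637.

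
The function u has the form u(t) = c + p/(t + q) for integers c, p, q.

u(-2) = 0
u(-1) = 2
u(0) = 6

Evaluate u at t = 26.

(u(t) − c)(t + q) = p for each data point; the three points give a linear system in c and q, then p follows.
Solving: c = -6, q = -2, p = -24, so u(t) = -6 − 24/(t − 2).
Then u(26) = -6 − 24/24 = -7.

-7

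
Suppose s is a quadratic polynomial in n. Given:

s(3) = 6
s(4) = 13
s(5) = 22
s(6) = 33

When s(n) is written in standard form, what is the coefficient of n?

0

First differences: 7, 9, 11. Second differences: 2, 2.
Level-2 differences are constant, so s has degree 2.
Fitting a degree-2 polynomial gives s(n) = n² - 3.
The coefficient of n is 0.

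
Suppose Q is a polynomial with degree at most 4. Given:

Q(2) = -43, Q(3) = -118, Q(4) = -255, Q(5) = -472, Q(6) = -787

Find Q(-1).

-10

First differences: -75, -137, -217, -315. Second differences: -62, -80, -98. Third differences: -18, -18.
Level-3 differences are constant, so Q has degree 3.
Fitting a degree-3 polynomial gives Q(k) = -3k³ - 4k² + 2k - 7.
Then Q(-1) = -10.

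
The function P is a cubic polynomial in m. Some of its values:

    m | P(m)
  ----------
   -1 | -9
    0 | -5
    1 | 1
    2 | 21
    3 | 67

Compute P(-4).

-129

Write P(m) = am³ + bm² + cm + d; the 5 given values yield a linear system in the 4 coefficients.
Solving, P(m) = 2m³ + m² + 3m - 5.
Then P(-4) = -129.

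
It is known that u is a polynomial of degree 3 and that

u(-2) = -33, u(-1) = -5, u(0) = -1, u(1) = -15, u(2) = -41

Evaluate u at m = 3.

-73

Write u(m) = am³ + bm² + cm + d; the 5 given values yield a linear system in the 4 coefficients.
Solving, u(m) = m³ - 9m² - 6m - 1.
Then u(3) = -73.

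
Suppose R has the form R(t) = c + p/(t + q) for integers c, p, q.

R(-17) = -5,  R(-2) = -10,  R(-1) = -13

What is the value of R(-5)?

(R(t) − c)(t + q) = p for each data point; the three points give a linear system in c and q, then p follows.
Solving: c = -4, q = -1, p = 18, so R(t) = -4 + 18/(t − 1).
Then R(-5) = -4 + 18/(-6) = -7.

-7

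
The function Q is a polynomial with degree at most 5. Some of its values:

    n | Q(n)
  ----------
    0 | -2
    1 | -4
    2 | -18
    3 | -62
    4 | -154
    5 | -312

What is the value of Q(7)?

-898

Write Q(n) = an^5 + bn^4 + cn³ + dn² + en + p; the 6 given values yield a linear system in the 6 coefficients.
Solving, the top 2 coefficients vanish, and Q(n) = -3n³ + 3n² - 2n - 2.
Then Q(7) = -898.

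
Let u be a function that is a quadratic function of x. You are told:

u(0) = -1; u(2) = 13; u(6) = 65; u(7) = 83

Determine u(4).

Write u(x) = ax² + bx + c; the 4 given values yield a linear system in the 3 coefficients.
Solving, u(x) = x² + 5x - 1.
Then u(4) = 35.

35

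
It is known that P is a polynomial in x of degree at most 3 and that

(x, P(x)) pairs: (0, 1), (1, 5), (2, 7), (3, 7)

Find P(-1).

-5

Write P(x) = ax³ + bx² + cx + d; the 4 given values yield a linear system in the 4 coefficients.
Solving, the leading coefficient vanishes, and P(x) = -x² + 5x + 1.
Then P(-1) = -5.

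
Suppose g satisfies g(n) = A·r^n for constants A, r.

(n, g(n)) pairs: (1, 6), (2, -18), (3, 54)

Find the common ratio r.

Consecutive ratio: -18/6 = -3, and 54/(-18) = -3, so r = -3.
Then A·(-3)^1 = 6 gives A = -2, and g(n) = -2·(-3)^n.

-3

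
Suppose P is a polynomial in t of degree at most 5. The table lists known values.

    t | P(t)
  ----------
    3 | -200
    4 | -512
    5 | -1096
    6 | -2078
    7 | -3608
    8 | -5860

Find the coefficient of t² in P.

-3

First differences: -312, -584, -982, -1530, -2252. Second differences: -272, -398, -548, -722. Third differences: -126, -150, -174. Fourth differences: -24, -24.
Level-4 differences are constant, so P has degree 4.
Fitting a degree-4 polynomial gives P(t) = -t^4 - 3t³ - 3t² - 5t + 4.
The coefficient of t² is -3.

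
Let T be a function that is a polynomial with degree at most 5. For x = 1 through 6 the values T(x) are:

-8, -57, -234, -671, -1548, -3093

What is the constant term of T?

First differences: -49, -177, -437, -877, -1545. Second differences: -128, -260, -440, -668. Third differences: -132, -180, -228. Fourth differences: -48, -48.
Level-4 differences are constant, so T has degree 4.
Fitting a degree-4 polynomial gives T(x) = -2x^4 - 2x³ - 2x² + x - 3.
The constant term is T(0) = -3.

-3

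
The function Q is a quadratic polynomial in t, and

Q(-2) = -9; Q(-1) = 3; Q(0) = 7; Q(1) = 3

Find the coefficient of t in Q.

0

Write Q(t) = at² + bt + c; the 4 given values yield a linear system in the 3 coefficients.
Solving, Q(t) = -4t² + 7.
The coefficient of t is 0.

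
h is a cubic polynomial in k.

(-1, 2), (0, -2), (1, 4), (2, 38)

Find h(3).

118

Write h(k) = ak³ + bk² + ck + d; the 4 given values yield a linear system in the 4 coefficients.
Solving, h(k) = 3k³ + 5k² - 2k - 2.
Then h(3) = 118.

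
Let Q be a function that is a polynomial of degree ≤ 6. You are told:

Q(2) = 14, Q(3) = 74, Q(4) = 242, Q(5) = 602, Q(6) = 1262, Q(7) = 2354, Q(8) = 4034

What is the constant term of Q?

2

Write Q(t) = at^6 + bt^5 + ct^4 + dt³ + et² + pt + q; the 7 given values yield a linear system in the 7 coefficients.
Solving, the top 2 coefficients vanish, and Q(t) = t^4 - t² + 2.
The constant term is Q(0) = 2.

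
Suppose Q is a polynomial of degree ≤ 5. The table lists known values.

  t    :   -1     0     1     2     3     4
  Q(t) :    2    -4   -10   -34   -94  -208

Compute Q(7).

-1054

Write Q(t) = at^5 + bt^4 + ct³ + dt² + et + p; the 6 given values yield a linear system in the 6 coefficients.
Solving, the top 2 coefficients vanish, and Q(t) = -3t³ - 3t - 4.
Then Q(7) = -1054.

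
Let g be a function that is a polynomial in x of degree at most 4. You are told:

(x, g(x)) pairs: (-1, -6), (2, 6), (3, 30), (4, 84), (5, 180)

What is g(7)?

Write g(x) = ax^4 + bx³ + cx² + dx + e; the 5 given values yield a linear system in the 5 coefficients.
Solving, the leading coefficient vanishes, and g(x) = 2x³ - 3x² + x.
Then g(7) = 546.

546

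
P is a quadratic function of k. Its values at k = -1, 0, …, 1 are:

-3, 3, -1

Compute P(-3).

Write P(k) = ak² + bk + c; the 3 given values yield a linear system in the 3 coefficients.
Solving, P(k) = -5k² + k + 3.
Then P(-3) = -45.

-45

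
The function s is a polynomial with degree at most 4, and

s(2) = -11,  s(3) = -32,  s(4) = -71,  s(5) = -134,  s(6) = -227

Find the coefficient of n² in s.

First differences: -21, -39, -63, -93. Second differences: -18, -24, -30. Third differences: -6, -6.
Level-3 differences are constant, so s has degree 3.
Fitting a degree-3 polynomial gives s(n) = -n³ - 2n + 1.
The coefficient of n² is 0.

0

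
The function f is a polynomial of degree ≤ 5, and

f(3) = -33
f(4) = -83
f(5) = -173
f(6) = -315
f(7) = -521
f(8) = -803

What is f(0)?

-3

First differences: -50, -90, -142, -206, -282. Second differences: -40, -52, -64, -76. Third differences: -12, -12, -12.
Level-3 differences are constant, so f has degree 3.
Fitting a degree-3 polynomial gives f(k) = -2k³ + 4k² - 4k - 3.
Then f(0) = -3.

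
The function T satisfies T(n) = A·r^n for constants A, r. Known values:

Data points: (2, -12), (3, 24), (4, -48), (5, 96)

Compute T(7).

Consecutive ratio: 24/(-12) = -2, and -48/24 = -2, so r = -2.
Then A·(-2)^2 = -12 gives A = -3, and T(n) = -3·(-2)^n.
T(7) = -3·(-2)^7 = 384.

384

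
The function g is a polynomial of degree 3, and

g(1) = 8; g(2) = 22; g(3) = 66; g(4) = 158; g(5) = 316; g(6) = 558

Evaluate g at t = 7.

Write g(t) = at³ + bt² + ct + d; the 6 given values yield a linear system in the 4 coefficients.
Solving, g(t) = 3t³ - 3t² + 2t + 6.
Then g(7) = 902.

902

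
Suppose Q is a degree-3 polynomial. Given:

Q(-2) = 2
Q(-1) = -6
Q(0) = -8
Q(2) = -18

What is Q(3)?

-38

Write Q(x) = ax³ + bx² + cx + d; the 4 given values yield a linear system in the 4 coefficients.
Solving, Q(x) = -x³ - x - 8.
Then Q(3) = -38.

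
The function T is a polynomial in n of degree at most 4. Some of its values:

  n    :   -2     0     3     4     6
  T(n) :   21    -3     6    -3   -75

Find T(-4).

125

Write T(n) = an^4 + bn³ + cn² + dn + e; the 5 given values yield a linear system in the 5 coefficients.
Solving, the leading coefficient vanishes, and T(n) = -n³ + 4n² - 3.
Then T(-4) = 125.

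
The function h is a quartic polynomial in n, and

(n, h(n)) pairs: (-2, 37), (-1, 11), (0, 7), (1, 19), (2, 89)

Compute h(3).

Write h(n) = an^4 + bn³ + cn² + dn + e; the 5 given values yield a linear system in the 5 coefficients.
Solving, h(n) = 2n^4 + 3n³ + 6n² + n + 7.
Then h(3) = 307.

307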